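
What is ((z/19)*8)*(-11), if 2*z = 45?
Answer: -1980/19 ≈ -104.21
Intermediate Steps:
z = 45/2 (z = (1/2)*45 = 45/2 ≈ 22.500)
((z/19)*8)*(-11) = (((45/2)/19)*8)*(-11) = (((45/2)*(1/19))*8)*(-11) = ((45/38)*8)*(-11) = (180/19)*(-11) = -1980/19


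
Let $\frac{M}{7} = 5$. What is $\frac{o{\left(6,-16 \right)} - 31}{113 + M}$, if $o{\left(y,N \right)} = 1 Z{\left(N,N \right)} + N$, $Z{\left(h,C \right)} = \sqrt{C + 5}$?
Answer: $- \frac{47}{148} + \frac{i \sqrt{11}}{148} \approx -0.31757 + 0.02241 i$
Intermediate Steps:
$M = 35$ ($M = 7 \cdot 5 = 35$)
$Z{\left(h,C \right)} = \sqrt{5 + C}$
$o{\left(y,N \right)} = N + \sqrt{5 + N}$ ($o{\left(y,N \right)} = 1 \sqrt{5 + N} + N = \sqrt{5 + N} + N = N + \sqrt{5 + N}$)
$\frac{o{\left(6,-16 \right)} - 31}{113 + M} = \frac{\left(-16 + \sqrt{5 - 16}\right) - 31}{113 + 35} = \frac{\left(-16 + \sqrt{-11}\right) - 31}{148} = \left(\left(-16 + i \sqrt{11}\right) - 31\right) \frac{1}{148} = \left(-47 + i \sqrt{11}\right) \frac{1}{148} = - \frac{47}{148} + \frac{i \sqrt{11}}{148}$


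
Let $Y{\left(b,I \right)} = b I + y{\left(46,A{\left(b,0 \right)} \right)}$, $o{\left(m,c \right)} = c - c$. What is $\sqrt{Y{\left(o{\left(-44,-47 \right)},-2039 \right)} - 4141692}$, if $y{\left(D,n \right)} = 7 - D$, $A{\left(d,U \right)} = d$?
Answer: $i \sqrt{4141731} \approx 2035.1 i$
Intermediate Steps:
$o{\left(m,c \right)} = 0$
$Y{\left(b,I \right)} = -39 + I b$ ($Y{\left(b,I \right)} = b I + \left(7 - 46\right) = I b + \left(7 - 46\right) = I b - 39 = -39 + I b$)
$\sqrt{Y{\left(o{\left(-44,-47 \right)},-2039 \right)} - 4141692} = \sqrt{\left(-39 - 0\right) - 4141692} = \sqrt{\left(-39 + 0\right) - 4141692} = \sqrt{-39 - 4141692} = \sqrt{-4141731} = i \sqrt{4141731}$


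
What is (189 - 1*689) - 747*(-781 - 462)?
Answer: 928021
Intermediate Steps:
(189 - 1*689) - 747*(-781 - 462) = (189 - 689) - 747*(-1243) = -500 + 928521 = 928021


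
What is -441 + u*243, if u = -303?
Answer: -74070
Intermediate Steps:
-441 + u*243 = -441 - 303*243 = -441 - 73629 = -74070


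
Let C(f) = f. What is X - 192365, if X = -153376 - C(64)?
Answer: -345805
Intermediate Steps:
X = -153440 (X = -153376 - 1*64 = -153376 - 64 = -153440)
X - 192365 = -153440 - 192365 = -345805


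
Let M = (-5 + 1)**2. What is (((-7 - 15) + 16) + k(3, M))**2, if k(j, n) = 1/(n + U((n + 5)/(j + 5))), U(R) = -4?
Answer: 5041/144 ≈ 35.007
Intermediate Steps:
M = 16 (M = (-4)**2 = 16)
k(j, n) = 1/(-4 + n) (k(j, n) = 1/(n - 4) = 1/(-4 + n))
(((-7 - 15) + 16) + k(3, M))**2 = (((-7 - 15) + 16) + 1/(-4 + 16))**2 = ((-22 + 16) + 1/12)**2 = (-6 + 1/12)**2 = (-71/12)**2 = 5041/144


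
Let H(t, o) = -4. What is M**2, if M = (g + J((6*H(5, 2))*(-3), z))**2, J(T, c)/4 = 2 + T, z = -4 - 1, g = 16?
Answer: 9475854336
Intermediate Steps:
z = -5
J(T, c) = 8 + 4*T (J(T, c) = 4*(2 + T) = 8 + 4*T)
M = 97344 (M = (16 + (8 + 4*((6*(-4))*(-3))))**2 = (16 + (8 + 4*(-24*(-3))))**2 = (16 + (8 + 4*72))**2 = (16 + (8 + 288))**2 = (16 + 296)**2 = 312**2 = 97344)
M**2 = 97344**2 = 9475854336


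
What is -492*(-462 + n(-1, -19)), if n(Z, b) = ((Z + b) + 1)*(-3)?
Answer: 199260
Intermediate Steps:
n(Z, b) = -3 - 3*Z - 3*b (n(Z, b) = (1 + Z + b)*(-3) = -3 - 3*Z - 3*b)
-492*(-462 + n(-1, -19)) = -492*(-462 + (-3 - 3*(-1) - 3*(-19))) = -492*(-462 + (-3 + 3 + 57)) = -492*(-462 + 57) = -492*(-405) = 199260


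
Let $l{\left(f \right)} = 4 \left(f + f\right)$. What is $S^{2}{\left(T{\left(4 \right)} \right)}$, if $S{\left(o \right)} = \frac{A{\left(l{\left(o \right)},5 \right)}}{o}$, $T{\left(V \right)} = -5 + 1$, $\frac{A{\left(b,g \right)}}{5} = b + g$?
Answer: $\frac{18225}{16} \approx 1139.1$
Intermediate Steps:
$l{\left(f \right)} = 8 f$ ($l{\left(f \right)} = 4 \cdot 2 f = 8 f$)
$A{\left(b,g \right)} = 5 b + 5 g$ ($A{\left(b,g \right)} = 5 \left(b + g\right) = 5 b + 5 g$)
$T{\left(V \right)} = -4$
$S{\left(o \right)} = \frac{25 + 40 o}{o}$ ($S{\left(o \right)} = \frac{5 \cdot 8 o + 5 \cdot 5}{o} = \frac{40 o + 25}{o} = \frac{25 + 40 o}{o}$)
$S^{2}{\left(T{\left(4 \right)} \right)} = \left(40 + \frac{25}{-4}\right)^{2} = \left(40 + 25 \left(- \frac{1}{4}\right)\right)^{2} = \left(40 - \frac{25}{4}\right)^{2} = \left(\frac{135}{4}\right)^{2} = \frac{18225}{16}$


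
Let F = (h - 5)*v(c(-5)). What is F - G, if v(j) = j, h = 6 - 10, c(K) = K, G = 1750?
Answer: -1705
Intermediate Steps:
h = -4
F = 45 (F = (-4 - 5)*(-5) = -9*(-5) = 45)
F - G = 45 - 1*1750 = 45 - 1750 = -1705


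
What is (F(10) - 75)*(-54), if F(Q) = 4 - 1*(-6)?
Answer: 3510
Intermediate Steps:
F(Q) = 10 (F(Q) = 4 + 6 = 10)
(F(10) - 75)*(-54) = (10 - 75)*(-54) = -65*(-54) = 3510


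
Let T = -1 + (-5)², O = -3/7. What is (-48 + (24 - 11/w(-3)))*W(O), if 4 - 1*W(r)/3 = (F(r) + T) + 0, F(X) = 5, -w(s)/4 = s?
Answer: 7475/4 ≈ 1868.8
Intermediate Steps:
w(s) = -4*s
O = -3/7 (O = -3*⅐ = -3/7 ≈ -0.42857)
T = 24 (T = -1 + 25 = 24)
W(r) = -75 (W(r) = 12 - 3*((5 + 24) + 0) = 12 - 3*(29 + 0) = 12 - 3*29 = 12 - 87 = -75)
(-48 + (24 - 11/w(-3)))*W(O) = (-48 + (24 - 11/((-4*(-3)))))*(-75) = (-48 + (24 - 11/12))*(-75) = (-48 + 277/12)*(-75) = -299/12*(-75) = 7475/4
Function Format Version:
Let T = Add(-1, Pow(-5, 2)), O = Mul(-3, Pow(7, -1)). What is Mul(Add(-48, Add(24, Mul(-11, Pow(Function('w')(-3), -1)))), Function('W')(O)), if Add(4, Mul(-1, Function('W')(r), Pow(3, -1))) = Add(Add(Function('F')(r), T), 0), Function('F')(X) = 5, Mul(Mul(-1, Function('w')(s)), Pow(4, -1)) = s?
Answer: Rational(7475, 4) ≈ 1868.8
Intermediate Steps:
Function('w')(s) = Mul(-4, s)
O = Rational(-3, 7) (O = Mul(-3, Rational(1, 7)) = Rational(-3, 7) ≈ -0.42857)
T = 24 (T = Add(-1, 25) = 24)
Function('W')(r) = -75 (Function('W')(r) = Add(12, Mul(-3, Add(Add(5, 24), 0))) = Add(12, Mul(-3, Add(29, 0))) = Add(12, Mul(-3, 29)) = Add(12, -87) = -75)
Mul(Add(-48, Add(24, Mul(-11, Pow(Function('w')(-3), -1)))), Function('W')(O)) = Mul(Add(-48, Add(24, Mul(-11, Pow(Mul(-4, -3), -1)))), -75) = Mul(Add(-48, Add(24, Mul(-11, Pow(12, -1)))), -75) = Mul(Add(-48, Add(24, Mul(-11, Rational(1, 12)))), -75) = Mul(Add(-48, Add(24, Rational(-11, 12))), -75) = Mul(Add(-48, Rational(277, 12)), -75) = Mul(Rational(-299, 12), -75) = Rational(7475, 4)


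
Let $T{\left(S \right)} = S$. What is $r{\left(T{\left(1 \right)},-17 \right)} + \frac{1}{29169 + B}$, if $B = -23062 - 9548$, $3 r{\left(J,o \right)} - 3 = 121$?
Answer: $\frac{47409}{1147} \approx 41.333$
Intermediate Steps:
$r{\left(J,o \right)} = \frac{124}{3}$ ($r{\left(J,o \right)} = 1 + \frac{1}{3} \cdot 121 = 1 + \frac{121}{3} = \frac{124}{3}$)
$B = -32610$
$r{\left(T{\left(1 \right)},-17 \right)} + \frac{1}{29169 + B} = \frac{124}{3} + \frac{1}{29169 - 32610} = \frac{124}{3} + \frac{1}{-3441} = \frac{124}{3} - \frac{1}{3441} = \frac{47409}{1147}$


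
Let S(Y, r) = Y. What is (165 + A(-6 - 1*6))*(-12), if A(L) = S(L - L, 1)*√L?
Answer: -1980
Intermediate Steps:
A(L) = 0 (A(L) = (L - L)*√L = 0*√L = 0)
(165 + A(-6 - 1*6))*(-12) = (165 + 0)*(-12) = 165*(-12) = -1980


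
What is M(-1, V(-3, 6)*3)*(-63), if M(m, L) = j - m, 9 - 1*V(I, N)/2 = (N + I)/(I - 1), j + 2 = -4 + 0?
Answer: 315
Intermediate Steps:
j = -6 (j = -2 + (-4 + 0) = -2 - 4 = -6)
V(I, N) = 18 - 2*(I + N)/(-1 + I) (V(I, N) = 18 - 2*(N + I)/(I - 1) = 18 - 2*(I + N)/(-1 + I))
M(m, L) = -6 - m
M(-1, V(-3, 6)*3)*(-63) = (-6 - 1*(-1))*(-63) = (-6 + 1)*(-63) = -5*(-63) = 315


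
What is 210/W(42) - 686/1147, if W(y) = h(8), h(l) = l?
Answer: 117691/4588 ≈ 25.652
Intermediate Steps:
W(y) = 8
210/W(42) - 686/1147 = 210/8 - 686/1147 = 210*(⅛) - 686*1/1147 = 105/4 - 686/1147 = 117691/4588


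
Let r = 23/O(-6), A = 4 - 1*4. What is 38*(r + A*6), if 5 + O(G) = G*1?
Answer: -874/11 ≈ -79.455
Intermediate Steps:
A = 0 (A = 4 - 4 = 0)
O(G) = -5 + G (O(G) = -5 + G*1 = -5 + G)
r = -23/11 (r = 23/(-5 - 6) = 23/(-11) = 23*(-1/11) = -23/11 ≈ -2.0909)
38*(r + A*6) = 38*(-23/11 + 0*6) = 38*(-23/11 + 0) = 38*(-23/11) = -874/11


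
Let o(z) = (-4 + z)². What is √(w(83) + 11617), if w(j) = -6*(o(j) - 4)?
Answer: I*√25805 ≈ 160.64*I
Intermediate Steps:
w(j) = 24 - 6*(-4 + j)² (w(j) = -6*((-4 + j)² - 4) = -6*(-4 + (-4 + j)²) = 24 - 6*(-4 + j)²)
√(w(83) + 11617) = √((24 - 6*(-4 + 83)²) + 11617) = √((24 - 6*79²) + 11617) = √((24 - 6*6241) + 11617) = √((24 - 37446) + 11617) = √(-37422 + 11617) = √(-25805) = I*√25805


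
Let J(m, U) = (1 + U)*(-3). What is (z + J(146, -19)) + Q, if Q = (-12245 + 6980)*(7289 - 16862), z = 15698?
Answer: 50417597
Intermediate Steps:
J(m, U) = -3 - 3*U
Q = 50401845 (Q = -5265*(-9573) = 50401845)
(z + J(146, -19)) + Q = (15698 + (-3 - 3*(-19))) + 50401845 = (15698 + (-3 + 57)) + 50401845 = (15698 + 54) + 50401845 = 15752 + 50401845 = 50417597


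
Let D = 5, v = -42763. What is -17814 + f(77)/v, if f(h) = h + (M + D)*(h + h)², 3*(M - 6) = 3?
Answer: -108866393/6109 ≈ -17821.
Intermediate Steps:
M = 7 (M = 6 + (⅓)*3 = 6 + 1 = 7)
f(h) = h + 48*h² (f(h) = h + (7 + 5)*(h + h)² = h + 12*(2*h)² = h + 12*(4*h²) = h + 48*h²)
-17814 + f(77)/v = -17814 + (77*(1 + 48*77))/(-42763) = -17814 + (77*(1 + 3696))*(-1/42763) = -17814 + (77*3697)*(-1/42763) = -17814 + 284669*(-1/42763) = -17814 - 40667/6109 = -108866393/6109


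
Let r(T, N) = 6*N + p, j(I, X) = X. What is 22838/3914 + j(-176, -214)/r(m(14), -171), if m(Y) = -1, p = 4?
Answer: 318132/52633 ≈ 6.0443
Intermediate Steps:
r(T, N) = 4 + 6*N (r(T, N) = 6*N + 4 = 4 + 6*N)
22838/3914 + j(-176, -214)/r(m(14), -171) = 22838/3914 - 214/(4 + 6*(-171)) = 22838*(1/3914) - 214/(4 - 1026) = 601/103 - 214/(-1022) = 601/103 - 214*(-1/1022) = 601/103 + 107/511 = 318132/52633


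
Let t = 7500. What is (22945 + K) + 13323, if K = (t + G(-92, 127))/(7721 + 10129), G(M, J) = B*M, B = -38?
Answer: 323697398/8925 ≈ 36269.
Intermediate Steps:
G(M, J) = -38*M
K = 5498/8925 (K = (7500 - 38*(-92))/(7721 + 10129) = (7500 + 3496)/17850 = 10996*(1/17850) = 5498/8925 ≈ 0.61602)
(22945 + K) + 13323 = (22945 + 5498/8925) + 13323 = 204789623/8925 + 13323 = 323697398/8925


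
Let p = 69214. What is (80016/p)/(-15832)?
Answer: -5001/68487253 ≈ -7.3021e-5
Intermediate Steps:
(80016/p)/(-15832) = (80016/69214)/(-15832) = (80016*(1/69214))*(-1/15832) = (40008/34607)*(-1/15832) = -5001/68487253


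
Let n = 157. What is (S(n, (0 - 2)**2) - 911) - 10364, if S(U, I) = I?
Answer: -11271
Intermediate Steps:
(S(n, (0 - 2)**2) - 911) - 10364 = ((0 - 2)**2 - 911) - 10364 = ((-2)**2 - 911) - 10364 = (4 - 911) - 10364 = -907 - 10364 = -11271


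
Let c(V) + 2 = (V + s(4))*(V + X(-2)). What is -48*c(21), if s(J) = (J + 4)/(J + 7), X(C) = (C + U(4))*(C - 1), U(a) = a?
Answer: -171024/11 ≈ -15548.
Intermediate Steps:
X(C) = (-1 + C)*(4 + C) (X(C) = (C + 4)*(C - 1) = (4 + C)*(-1 + C) = (-1 + C)*(4 + C))
s(J) = (4 + J)/(7 + J)
c(V) = -2 + (-6 + V)*(8/11 + V) (c(V) = -2 + (V + (4 + 4)/(7 + 4))*(V + (-4 + (-2)**2 + 3*(-2))) = -2 + (V + 8/11)*(V + (-4 + 4 - 6)) = -2 + (V + (1/11)*8)*(V - 6) = -2 + (V + 8/11)*(-6 + V) = -2 + (8/11 + V)*(-6 + V) = -2 + (-6 + V)*(8/11 + V))
-48*c(21) = -48*(-70/11 + 21**2 - 58/11*21) = -48*(-70/11 + 441 - 1218/11) = -48*3563/11 = -171024/11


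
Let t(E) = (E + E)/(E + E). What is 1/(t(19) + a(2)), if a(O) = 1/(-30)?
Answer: 30/29 ≈ 1.0345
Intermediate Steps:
t(E) = 1 (t(E) = (2*E)/((2*E)) = (2*E)*(1/(2*E)) = 1)
a(O) = -1/30
1/(t(19) + a(2)) = 1/(1 - 1/30) = 1/(29/30) = 30/29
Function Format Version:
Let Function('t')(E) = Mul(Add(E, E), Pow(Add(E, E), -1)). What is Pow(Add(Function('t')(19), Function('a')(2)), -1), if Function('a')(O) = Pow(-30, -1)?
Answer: Rational(30, 29) ≈ 1.0345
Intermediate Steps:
Function('t')(E) = 1 (Function('t')(E) = Mul(Mul(2, E), Pow(Mul(2, E), -1)) = Mul(Mul(2, E), Mul(Rational(1, 2), Pow(E, -1))) = 1)
Function('a')(O) = Rational(-1, 30)
Pow(Add(Function('t')(19), Function('a')(2)), -1) = Pow(Add(1, Rational(-1, 30)), -1) = Pow(Rational(29, 30), -1) = Rational(30, 29)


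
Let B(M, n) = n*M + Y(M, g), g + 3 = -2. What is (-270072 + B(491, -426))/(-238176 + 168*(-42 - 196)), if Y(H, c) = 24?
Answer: 79869/46360 ≈ 1.7228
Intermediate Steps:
g = -5 (g = -3 - 2 = -5)
B(M, n) = 24 + M*n (B(M, n) = n*M + 24 = M*n + 24 = 24 + M*n)
(-270072 + B(491, -426))/(-238176 + 168*(-42 - 196)) = (-270072 + (24 + 491*(-426)))/(-238176 + 168*(-42 - 196)) = (-270072 + (24 - 209166))/(-238176 + 168*(-238)) = (-270072 - 209142)/(-238176 - 39984) = -479214/(-278160) = -479214*(-1/278160) = 79869/46360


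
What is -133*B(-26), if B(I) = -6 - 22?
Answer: 3724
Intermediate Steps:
B(I) = -28
-133*B(-26) = -133*(-28) = 3724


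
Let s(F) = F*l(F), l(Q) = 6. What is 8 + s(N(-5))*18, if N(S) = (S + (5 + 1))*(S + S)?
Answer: -1072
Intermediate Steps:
N(S) = 2*S*(6 + S) (N(S) = (S + 6)*(2*S) = (6 + S)*(2*S) = 2*S*(6 + S))
s(F) = 6*F (s(F) = F*6 = 6*F)
8 + s(N(-5))*18 = 8 + (6*(2*(-5)*(6 - 5)))*18 = 8 + (6*(2*(-5)*1))*18 = 8 + (6*(-10))*18 = 8 - 60*18 = 8 - 1080 = -1072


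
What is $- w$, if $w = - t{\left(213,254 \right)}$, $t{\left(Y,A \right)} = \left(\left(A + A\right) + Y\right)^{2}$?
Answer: $519841$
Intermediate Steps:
$t{\left(Y,A \right)} = \left(Y + 2 A\right)^{2}$ ($t{\left(Y,A \right)} = \left(2 A + Y\right)^{2} = \left(Y + 2 A\right)^{2}$)
$w = -519841$ ($w = - \left(213 + 2 \cdot 254\right)^{2} = - \left(213 + 508\right)^{2} = - 721^{2} = \left(-1\right) 519841 = -519841$)
$- w = \left(-1\right) \left(-519841\right) = 519841$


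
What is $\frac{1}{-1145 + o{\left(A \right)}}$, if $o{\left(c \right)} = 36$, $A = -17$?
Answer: $- \frac{1}{1109} \approx -0.00090171$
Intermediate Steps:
$\frac{1}{-1145 + o{\left(A \right)}} = \frac{1}{-1145 + 36} = \frac{1}{-1109} = - \frac{1}{1109}$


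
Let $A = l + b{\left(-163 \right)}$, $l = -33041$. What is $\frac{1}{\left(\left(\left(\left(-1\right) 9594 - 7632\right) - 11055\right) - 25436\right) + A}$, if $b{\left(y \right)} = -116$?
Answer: $- \frac{1}{86874} \approx -1.1511 \cdot 10^{-5}$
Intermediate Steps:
$A = -33157$ ($A = -33041 - 116 = -33157$)
$\frac{1}{\left(\left(\left(\left(-1\right) 9594 - 7632\right) - 11055\right) - 25436\right) + A} = \frac{1}{\left(\left(\left(\left(-1\right) 9594 - 7632\right) - 11055\right) - 25436\right) - 33157} = \frac{1}{\left(\left(\left(-9594 - 7632\right) - 11055\right) - 25436\right) - 33157} = \frac{1}{\left(\left(-17226 - 11055\right) - 25436\right) - 33157} = \frac{1}{\left(-28281 - 25436\right) - 33157} = \frac{1}{-53717 - 33157} = \frac{1}{-86874} = - \frac{1}{86874}$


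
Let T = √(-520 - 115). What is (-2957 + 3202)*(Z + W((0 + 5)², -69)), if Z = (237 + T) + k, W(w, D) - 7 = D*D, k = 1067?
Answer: 1487640 + 245*I*√635 ≈ 1.4876e+6 + 6173.8*I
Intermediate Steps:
T = I*√635 (T = √(-635) = I*√635 ≈ 25.199*I)
W(w, D) = 7 + D² (W(w, D) = 7 + D*D = 7 + D²)
Z = 1304 + I*√635 (Z = (237 + I*√635) + 1067 = 1304 + I*√635 ≈ 1304.0 + 25.199*I)
(-2957 + 3202)*(Z + W((0 + 5)², -69)) = (-2957 + 3202)*((1304 + I*√635) + (7 + (-69)²)) = 245*((1304 + I*√635) + (7 + 4761)) = 245*((1304 + I*√635) + 4768) = 245*(6072 + I*√635) = 1487640 + 245*I*√635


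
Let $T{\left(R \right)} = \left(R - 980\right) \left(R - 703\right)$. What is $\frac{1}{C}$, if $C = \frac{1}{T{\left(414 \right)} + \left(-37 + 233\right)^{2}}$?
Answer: $201990$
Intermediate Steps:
$T{\left(R \right)} = \left(-980 + R\right) \left(-703 + R\right)$
$C = \frac{1}{201990}$ ($C = \frac{1}{\left(688940 + 414^{2} - 696762\right) + \left(-37 + 233\right)^{2}} = \frac{1}{\left(688940 + 171396 - 696762\right) + 196^{2}} = \frac{1}{163574 + 38416} = \frac{1}{201990} \approx 4.9507 \cdot 10^{-6}$)
$\frac{1}{C} = \frac{1}{\frac{1}{201990}} = 201990$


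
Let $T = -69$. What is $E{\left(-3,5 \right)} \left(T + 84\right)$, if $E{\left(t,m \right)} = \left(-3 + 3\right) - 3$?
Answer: $-45$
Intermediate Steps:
$E{\left(t,m \right)} = -3$ ($E{\left(t,m \right)} = 0 - 3 = -3$)
$E{\left(-3,5 \right)} \left(T + 84\right) = - 3 \left(-69 + 84\right) = \left(-3\right) 15 = -45$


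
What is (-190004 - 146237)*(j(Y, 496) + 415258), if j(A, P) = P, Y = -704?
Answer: -139793540714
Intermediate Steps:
(-190004 - 146237)*(j(Y, 496) + 415258) = (-190004 - 146237)*(496 + 415258) = -336241*415754 = -139793540714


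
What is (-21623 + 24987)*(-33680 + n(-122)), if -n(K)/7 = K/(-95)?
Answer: -10766327256/95 ≈ -1.1333e+8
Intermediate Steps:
n(K) = 7*K/95 (n(K) = -7*K/(-95) = -7*K*(-1)/95 = -(-7)*K/95 = 7*K/95)
(-21623 + 24987)*(-33680 + n(-122)) = (-21623 + 24987)*(-33680 + (7/95)*(-122)) = 3364*(-33680 - 854/95) = 3364*(-3200454/95) = -10766327256/95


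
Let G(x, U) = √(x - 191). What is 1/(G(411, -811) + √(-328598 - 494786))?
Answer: 1/(2*(√55 + I*√205846)) ≈ 1.8009e-5 - 0.0011017*I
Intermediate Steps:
G(x, U) = √(-191 + x)
1/(G(411, -811) + √(-328598 - 494786)) = 1/(√(-191 + 411) + √(-328598 - 494786)) = 1/(√220 + √(-823384)) = 1/(2*√55 + 2*I*√205846)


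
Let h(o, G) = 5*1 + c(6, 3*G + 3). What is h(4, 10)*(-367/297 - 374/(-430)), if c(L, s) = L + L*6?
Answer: -1098202/63855 ≈ -17.198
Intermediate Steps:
c(L, s) = 7*L (c(L, s) = L + 6*L = 7*L)
h(o, G) = 47 (h(o, G) = 5*1 + 7*6 = 5 + 42 = 47)
h(4, 10)*(-367/297 - 374/(-430)) = 47*(-367/297 - 374/(-430)) = 47*(-367*1/297 - 374*(-1/430)) = 47*(-367/297 + 187/215) = 47*(-23366/63855) = -1098202/63855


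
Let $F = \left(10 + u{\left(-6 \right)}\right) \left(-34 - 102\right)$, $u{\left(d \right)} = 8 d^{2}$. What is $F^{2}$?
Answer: $1642518784$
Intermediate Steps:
$F = -40528$ ($F = \left(10 + 8 \left(-6\right)^{2}\right) \left(-34 - 102\right) = \left(10 + 8 \cdot 36\right) \left(-136\right) = \left(10 + 288\right) \left(-136\right) = 298 \left(-136\right) = -40528$)
$F^{2} = \left(-40528\right)^{2} = 1642518784$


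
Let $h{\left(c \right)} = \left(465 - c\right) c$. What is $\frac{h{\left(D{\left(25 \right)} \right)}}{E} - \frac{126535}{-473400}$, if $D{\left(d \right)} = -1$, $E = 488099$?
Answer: $\frac{12308200513}{46213213320} \approx 0.26634$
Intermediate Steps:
$h{\left(c \right)} = c \left(465 - c\right)$
$\frac{h{\left(D{\left(25 \right)} \right)}}{E} - \frac{126535}{-473400} = \frac{\left(-1\right) \left(465 - -1\right)}{488099} - \frac{126535}{-473400} = - (465 + 1) \frac{1}{488099} - - \frac{25307}{94680} = \left(-1\right) 466 \cdot \frac{1}{488099} + \frac{25307}{94680} = \left(-466\right) \frac{1}{488099} + \frac{25307}{94680} = - \frac{466}{488099} + \frac{25307}{94680} = \frac{12308200513}{46213213320}$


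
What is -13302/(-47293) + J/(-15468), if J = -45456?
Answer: 196292162/60960677 ≈ 3.2200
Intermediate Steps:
-13302/(-47293) + J/(-15468) = -13302/(-47293) - 45456/(-15468) = -13302*(-1/47293) - 45456*(-1/15468) = 13302/47293 + 3788/1289 = 196292162/60960677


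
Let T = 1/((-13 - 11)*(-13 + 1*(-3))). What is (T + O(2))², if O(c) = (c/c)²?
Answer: 148225/147456 ≈ 1.0052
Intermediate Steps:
T = 1/384 (T = 1/(-24*(-13 - 3)) = 1/(-24*(-16)) = 1/384 ≈ 0.0026042)
O(c) = 1 (O(c) = 1² = 1)
(T + O(2))² = (1/384 + 1)² = (385/384)² = 148225/147456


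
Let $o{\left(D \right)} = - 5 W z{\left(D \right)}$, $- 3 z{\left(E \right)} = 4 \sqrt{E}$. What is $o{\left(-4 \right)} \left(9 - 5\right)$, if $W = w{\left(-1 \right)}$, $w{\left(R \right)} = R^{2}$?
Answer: $\frac{160 i}{3} \approx 53.333 i$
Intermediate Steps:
$W = 1$ ($W = \left(-1\right)^{2} = 1$)
$z{\left(E \right)} = - \frac{4 \sqrt{E}}{3}$
$o{\left(D \right)} = \frac{20 \sqrt{D}}{3}$ ($o{\left(D \right)} = \left(-5\right) 1 \left(- \frac{4 \sqrt{D}}{3}\right) = - 5 \left(- \frac{4 \sqrt{D}}{3}\right) = \frac{20 \sqrt{D}}{3}$)
$o{\left(-4 \right)} \left(9 - 5\right) = \frac{20 \sqrt{-4}}{3} \left(9 - 5\right) = \frac{20 \cdot 2 i}{3} \cdot 4 = \frac{40 i}{3} \cdot 4 = \frac{160 i}{3}$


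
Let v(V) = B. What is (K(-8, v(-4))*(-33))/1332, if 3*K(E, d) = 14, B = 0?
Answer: -77/666 ≈ -0.11562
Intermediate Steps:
v(V) = 0
K(E, d) = 14/3 (K(E, d) = (⅓)*14 = 14/3)
(K(-8, v(-4))*(-33))/1332 = ((14/3)*(-33))/1332 = -154*1/1332 = -77/666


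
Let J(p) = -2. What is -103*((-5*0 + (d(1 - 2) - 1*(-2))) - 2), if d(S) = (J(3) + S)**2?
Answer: -927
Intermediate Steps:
d(S) = (-2 + S)**2
-103*((-5*0 + (d(1 - 2) - 1*(-2))) - 2) = -103*((-5*0 + ((-2 + (1 - 2))**2 - 1*(-2))) - 2) = -103*((0 + ((-2 - 1)**2 + 2)) - 2) = -103*((0 + ((-3)**2 + 2)) - 2) = -103*((0 + (9 + 2)) - 2) = -103*((0 + 11) - 2) = -103*(11 - 2) = -103*9 = -927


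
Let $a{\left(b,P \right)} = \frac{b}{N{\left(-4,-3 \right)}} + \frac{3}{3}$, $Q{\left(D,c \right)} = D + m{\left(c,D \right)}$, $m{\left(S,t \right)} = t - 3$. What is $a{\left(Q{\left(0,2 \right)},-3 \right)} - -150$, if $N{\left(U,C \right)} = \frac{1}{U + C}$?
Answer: $172$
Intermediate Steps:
$m{\left(S,t \right)} = -3 + t$ ($m{\left(S,t \right)} = t - 3 = -3 + t$)
$N{\left(U,C \right)} = \frac{1}{C + U}$
$Q{\left(D,c \right)} = -3 + 2 D$ ($Q{\left(D,c \right)} = D + \left(-3 + D\right) = -3 + 2 D$)
$a{\left(b,P \right)} = 1 - 7 b$ ($a{\left(b,P \right)} = \frac{b}{\frac{1}{-3 - 4}} + \frac{3}{3} = \frac{b}{\frac{1}{-7}} + 3 \cdot \frac{1}{3} = \frac{b}{- \frac{1}{7}} + 1 = b \left(-7\right) + 1 = - 7 b + 1 = 1 - 7 b$)
$a{\left(Q{\left(0,2 \right)},-3 \right)} - -150 = \left(1 - 7 \left(-3 + 2 \cdot 0\right)\right) - -150 = \left(1 - 7 \left(-3 + 0\right)\right) + 150 = \left(1 - -21\right) + 150 = \left(1 + 21\right) + 150 = 22 + 150 = 172$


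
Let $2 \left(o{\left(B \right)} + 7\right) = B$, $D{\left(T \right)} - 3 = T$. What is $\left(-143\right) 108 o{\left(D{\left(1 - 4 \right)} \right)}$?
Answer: $108108$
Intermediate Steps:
$D{\left(T \right)} = 3 + T$
$o{\left(B \right)} = -7 + \frac{B}{2}$
$\left(-143\right) 108 o{\left(D{\left(1 - 4 \right)} \right)} = \left(-143\right) 108 \left(-7 + \frac{3 + \left(1 - 4\right)}{2}\right) = - 15444 \left(-7 + \frac{3 - 3}{2}\right) = - 15444 \left(-7 + \frac{1}{2} \cdot 0\right) = - 15444 \left(-7 + 0\right) = \left(-15444\right) \left(-7\right) = 108108$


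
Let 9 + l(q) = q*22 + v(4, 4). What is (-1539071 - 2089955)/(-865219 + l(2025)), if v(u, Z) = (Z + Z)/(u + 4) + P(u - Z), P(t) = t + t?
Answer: 3629026/820677 ≈ 4.4220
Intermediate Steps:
P(t) = 2*t
v(u, Z) = -2*Z + 2*u + 2*Z/(4 + u) (v(u, Z) = (Z + Z)/(u + 4) + 2*(u - Z) = (2*Z)/(4 + u) + (-2*Z + 2*u) = 2*Z/(4 + u) + (-2*Z + 2*u) = -2*Z + 2*u + 2*Z/(4 + u))
l(q) = -8 + 22*q (l(q) = -9 + (q*22 + 2*(-3*4 + 4*4 - 1*4*(4 - 1*4))/(4 + 4)) = -9 + (22*q + 2*(-12 + 16 - 1*4*(4 - 4))/8) = -9 + (22*q + 2*(⅛)*(-12 + 16 - 1*4*0)) = -9 + (22*q + 2*(⅛)*(-12 + 16 + 0)) = -9 + (22*q + 2*(⅛)*4) = -9 + (22*q + 1) = -9 + (1 + 22*q) = -8 + 22*q)
(-1539071 - 2089955)/(-865219 + l(2025)) = (-1539071 - 2089955)/(-865219 + (-8 + 22*2025)) = -3629026/(-865219 + (-8 + 44550)) = -3629026/(-865219 + 44542) = -3629026/(-820677) = -3629026*(-1/820677) = 3629026/820677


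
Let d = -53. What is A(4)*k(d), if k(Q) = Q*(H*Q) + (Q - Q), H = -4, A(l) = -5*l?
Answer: 224720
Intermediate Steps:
k(Q) = -4*Q**2 (k(Q) = Q*(-4*Q) + (Q - Q) = -4*Q**2 + 0 = -4*Q**2)
A(4)*k(d) = (-5*4)*(-4*(-53)**2) = -(-80)*2809 = -20*(-11236) = 224720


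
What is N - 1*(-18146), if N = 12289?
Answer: 30435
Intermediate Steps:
N - 1*(-18146) = 12289 - 1*(-18146) = 12289 + 18146 = 30435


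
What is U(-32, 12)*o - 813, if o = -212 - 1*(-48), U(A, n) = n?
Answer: -2781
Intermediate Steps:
o = -164 (o = -212 + 48 = -164)
U(-32, 12)*o - 813 = 12*(-164) - 813 = -1968 - 813 = -2781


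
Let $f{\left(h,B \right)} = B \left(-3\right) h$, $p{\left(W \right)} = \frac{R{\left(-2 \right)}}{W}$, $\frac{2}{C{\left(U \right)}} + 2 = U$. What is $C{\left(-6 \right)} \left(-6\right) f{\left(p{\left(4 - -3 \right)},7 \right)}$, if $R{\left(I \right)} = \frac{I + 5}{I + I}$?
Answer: $\frac{27}{8} \approx 3.375$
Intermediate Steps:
$C{\left(U \right)} = \frac{2}{-2 + U}$
$R{\left(I \right)} = \frac{5 + I}{2 I}$
$p{\left(W \right)} = - \frac{3}{4 W}$ ($p{\left(W \right)} = \frac{\frac{1}{2} \frac{1}{-2} \left(5 - 2\right)}{W} = \frac{\frac{1}{2} \left(- \frac{1}{2}\right) 3}{W} = - \frac{3}{4 W}$)
$f{\left(h,B \right)} = - 3 B h$
$C{\left(-6 \right)} \left(-6\right) f{\left(p{\left(4 - -3 \right)},7 \right)} = \frac{2}{-2 - 6} \left(-6\right) \left(\left(-3\right) 7 \left(- \frac{3}{4 \left(4 - -3\right)}\right)\right) = \frac{2}{-8} \left(-6\right) \left(\left(-3\right) 7 \left(- \frac{3}{4 \left(4 + 3\right)}\right)\right) = 2 \left(- \frac{1}{8}\right) \left(-6\right) \left(\left(-3\right) 7 \left(- \frac{3}{4 \cdot 7}\right)\right) = \left(- \frac{1}{4}\right) \left(-6\right) \left(\left(-3\right) 7 \left(\left(- \frac{3}{4}\right) \frac{1}{7}\right)\right) = \frac{3 \left(\left(-3\right) 7 \left(- \frac{3}{28}\right)\right)}{2} = \frac{3}{2} \cdot \frac{9}{4} = \frac{27}{8}$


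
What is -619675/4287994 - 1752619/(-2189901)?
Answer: 6158192854111/9390282348594 ≈ 0.65580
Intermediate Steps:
-619675/4287994 - 1752619/(-2189901) = -619675*1/4287994 - 1752619*(-1/2189901) = -619675/4287994 + 1752619/2189901 = 6158192854111/9390282348594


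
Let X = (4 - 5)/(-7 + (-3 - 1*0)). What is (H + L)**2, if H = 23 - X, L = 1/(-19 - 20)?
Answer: 79584241/152100 ≈ 523.24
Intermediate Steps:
X = 1/10 (X = -1/(-7 + (-3 + 0)) = -1/(-7 - 3) = -1/(-10) = -1*(-1/10) = 1/10 ≈ 0.10000)
L = -1/39 (L = 1/(-39) = -1/39 ≈ -0.025641)
H = 229/10 (H = 23 - 1*1/10 = 23 - 1/10 = 229/10 ≈ 22.900)
(H + L)**2 = (229/10 - 1/39)**2 = (8921/390)**2 = 79584241/152100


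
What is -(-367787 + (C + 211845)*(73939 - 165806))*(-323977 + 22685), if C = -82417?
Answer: -3582521523482996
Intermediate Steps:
-(-367787 + (C + 211845)*(73939 - 165806))*(-323977 + 22685) = -(-367787 + (-82417 + 211845)*(73939 - 165806))*(-323977 + 22685) = -(-367787 + 129428*(-91867))*(-301292) = -(-367787 - 11890162076)*(-301292) = -(-11890529863)*(-301292) = -1*3582521523482996 = -3582521523482996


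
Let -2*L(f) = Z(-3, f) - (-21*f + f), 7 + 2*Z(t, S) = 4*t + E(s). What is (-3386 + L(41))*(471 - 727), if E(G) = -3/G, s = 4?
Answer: 970512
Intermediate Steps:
Z(t, S) = -31/8 + 2*t (Z(t, S) = -7/2 + (4*t - 3/4)/2 = -7/2 + (4*t - 3*¼)/2 = -7/2 + (4*t - ¾)/2 = -7/2 + (-¾ + 4*t)/2 = -7/2 + (-3/8 + 2*t) = -31/8 + 2*t)
L(f) = 79/16 - 10*f (L(f) = -((-31/8 + 2*(-3)) - (-21*f + f))/2 = -((-31/8 - 6) - (-20)*f)/2 = -(-79/8 + 20*f)/2 = 79/16 - 10*f)
(-3386 + L(41))*(471 - 727) = (-3386 + (79/16 - 10*41))*(471 - 727) = (-3386 + (79/16 - 410))*(-256) = (-3386 - 6481/16)*(-256) = -60657/16*(-256) = 970512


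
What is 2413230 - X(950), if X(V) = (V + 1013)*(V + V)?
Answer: -1316470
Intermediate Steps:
X(V) = 2*V*(1013 + V) (X(V) = (1013 + V)*(2*V) = 2*V*(1013 + V))
2413230 - X(950) = 2413230 - 2*950*(1013 + 950) = 2413230 - 2*950*1963 = 2413230 - 1*3729700 = 2413230 - 3729700 = -1316470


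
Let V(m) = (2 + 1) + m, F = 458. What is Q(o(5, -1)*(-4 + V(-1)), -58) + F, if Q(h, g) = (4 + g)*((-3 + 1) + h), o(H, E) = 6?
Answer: 1214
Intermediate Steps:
V(m) = 3 + m
Q(h, g) = (-2 + h)*(4 + g) (Q(h, g) = (4 + g)*(-2 + h) = (-2 + h)*(4 + g))
Q(o(5, -1)*(-4 + V(-1)), -58) + F = (-8 - 2*(-58) + 4*(6*(-4 + (3 - 1))) - 348*(-4 + (3 - 1))) + 458 = (-8 + 116 + 4*(6*(-4 + 2)) - 348*(-4 + 2)) + 458 = (-8 + 116 + 4*(6*(-2)) - 348*(-2)) + 458 = (-8 + 116 + 4*(-12) - 58*(-12)) + 458 = (-8 + 116 - 48 + 696) + 458 = 756 + 458 = 1214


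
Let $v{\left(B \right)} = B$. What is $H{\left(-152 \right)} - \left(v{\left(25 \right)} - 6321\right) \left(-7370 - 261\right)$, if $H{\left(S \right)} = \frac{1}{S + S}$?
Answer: $- \frac{14605611905}{304} \approx -4.8045 \cdot 10^{7}$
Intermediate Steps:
$H{\left(S \right)} = \frac{1}{2 S}$
$H{\left(-152 \right)} - \left(v{\left(25 \right)} - 6321\right) \left(-7370 - 261\right) = \frac{1}{2 \left(-152\right)} - \left(25 - 6321\right) \left(-7370 - 261\right) = \frac{1}{2} \left(- \frac{1}{152}\right) - \left(-6296\right) \left(-7631\right) = - \frac{1}{304} - 48044776 = - \frac{14605611905}{304}$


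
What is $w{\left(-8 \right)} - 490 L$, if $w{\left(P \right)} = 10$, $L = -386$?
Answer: $189150$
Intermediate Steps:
$w{\left(-8 \right)} - 490 L = 10 - -189140 = 10 + 189140 = 189150$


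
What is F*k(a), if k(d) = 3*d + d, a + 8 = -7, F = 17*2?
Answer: -2040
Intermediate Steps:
F = 34
a = -15 (a = -8 - 7 = -15)
k(d) = 4*d
F*k(a) = 34*(4*(-15)) = 34*(-60) = -2040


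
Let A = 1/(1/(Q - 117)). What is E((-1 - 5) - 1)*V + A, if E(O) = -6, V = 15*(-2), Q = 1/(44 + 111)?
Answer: 9766/155 ≈ 63.006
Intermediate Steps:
Q = 1/155 ≈ 0.0064516
V = -30
A = -18134/155 (A = 1/(1/(1/155 - 117)) = 1/(1/(-18134/155)) = 1/(-155/18134) = -18134/155 ≈ -116.99)
E((-1 - 5) - 1)*V + A = -6*(-30) - 18134/155 = 180 - 18134/155 = 9766/155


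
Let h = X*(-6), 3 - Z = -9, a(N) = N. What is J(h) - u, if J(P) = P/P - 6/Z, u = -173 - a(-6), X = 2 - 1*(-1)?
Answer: 335/2 ≈ 167.50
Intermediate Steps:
X = 3 (X = 2 + 1 = 3)
Z = 12 (Z = 3 - 1*(-9) = 3 + 9 = 12)
h = -18 (h = 3*(-6) = -18)
u = -167 (u = -173 - 1*(-6) = -173 + 6 = -167)
J(P) = ½ (J(P) = P/P - 6/12 = 1 - 6*1/12 = 1 - ½ = ½)
J(h) - u = ½ - 1*(-167) = ½ + 167 = 335/2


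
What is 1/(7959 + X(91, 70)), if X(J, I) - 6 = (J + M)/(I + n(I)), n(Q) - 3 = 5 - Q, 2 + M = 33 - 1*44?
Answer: 4/31899 ≈ 0.00012540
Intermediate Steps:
M = -13 (M = -2 + (33 - 1*44) = -2 + (33 - 44) = -2 - 11 = -13)
n(Q) = 8 - Q (n(Q) = 3 + (5 - Q) = 8 - Q)
X(J, I) = 35/8 + J/8 (X(J, I) = 6 + (J - 13)/(I + (8 - I)) = 6 + (-13 + J)/8 = 6 + (-13 + J)*(⅛) = 6 + (-13/8 + J/8) = 35/8 + J/8)
1/(7959 + X(91, 70)) = 1/(7959 + (35/8 + (⅛)*91)) = 1/(7959 + (35/8 + 91/8)) = 1/(7959 + 63/4) = 1/(31899/4) = 4/31899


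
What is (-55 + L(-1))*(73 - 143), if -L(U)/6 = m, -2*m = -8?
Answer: 5530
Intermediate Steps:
m = 4 (m = -1/2*(-8) = 4)
L(U) = -24 (L(U) = -6*4 = -24)
(-55 + L(-1))*(73 - 143) = (-55 - 24)*(73 - 143) = -79*(-70) = 5530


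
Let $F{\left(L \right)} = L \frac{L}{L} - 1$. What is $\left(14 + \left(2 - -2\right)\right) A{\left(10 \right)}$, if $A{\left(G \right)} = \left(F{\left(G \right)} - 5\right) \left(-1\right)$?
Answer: $-72$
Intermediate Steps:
$F{\left(L \right)} = -1 + L$ ($F{\left(L \right)} = L 1 - 1 = L - 1 = -1 + L$)
$A{\left(G \right)} = 6 - G$ ($A{\left(G \right)} = \left(\left(-1 + G\right) - 5\right) \left(-1\right) = \left(-6 + G\right) \left(-1\right) = 6 - G$)
$\left(14 + \left(2 - -2\right)\right) A{\left(10 \right)} = \left(14 + \left(2 - -2\right)\right) \left(6 - 10\right) = \left(14 + \left(2 + 2\right)\right) \left(6 - 10\right) = \left(14 + 4\right) \left(-4\right) = 18 \left(-4\right) = -72$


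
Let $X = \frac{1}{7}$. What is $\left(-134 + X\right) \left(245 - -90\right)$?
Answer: $- \frac{313895}{7} \approx -44842.0$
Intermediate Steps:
$X = \frac{1}{7} \approx 0.14286$
$\left(-134 + X\right) \left(245 - -90\right) = \left(-134 + \frac{1}{7}\right) \left(245 - -90\right) = - \frac{937 \left(245 + 90\right)}{7} = \left(- \frac{937}{7}\right) 335 = - \frac{313895}{7}$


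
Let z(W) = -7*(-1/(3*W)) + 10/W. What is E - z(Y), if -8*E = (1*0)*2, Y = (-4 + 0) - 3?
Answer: 37/21 ≈ 1.7619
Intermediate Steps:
Y = -7 (Y = -4 - 3 = -7)
z(W) = 37/(3*W) (z(W) = -7*(-1/(3*W)) + 10/W = -(-7)/(3*W) + 10/W = 7/(3*W) + 10/W = 37/(3*W))
E = 0 (E = -1*0*2/8 = -0*2 = -1/8*0 = 0)
E - z(Y) = 0 - 37/(3*(-7)) = 0 - 37*(-1)/(3*7) = 0 - 1*(-37/21) = 0 + 37/21 = 37/21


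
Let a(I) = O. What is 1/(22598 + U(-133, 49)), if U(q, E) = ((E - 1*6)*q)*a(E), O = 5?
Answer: -1/5997 ≈ -0.00016675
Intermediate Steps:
a(I) = 5
U(q, E) = 5*q*(-6 + E) (U(q, E) = ((E - 1*6)*q)*5 = ((E - 6)*q)*5 = ((-6 + E)*q)*5 = (q*(-6 + E))*5 = 5*q*(-6 + E))
1/(22598 + U(-133, 49)) = 1/(22598 + 5*(-133)*(-6 + 49)) = 1/(22598 + 5*(-133)*43) = 1/(22598 - 28595) = 1/(-5997) = -1/5997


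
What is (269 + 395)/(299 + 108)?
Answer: 664/407 ≈ 1.6314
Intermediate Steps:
(269 + 395)/(299 + 108) = 664/407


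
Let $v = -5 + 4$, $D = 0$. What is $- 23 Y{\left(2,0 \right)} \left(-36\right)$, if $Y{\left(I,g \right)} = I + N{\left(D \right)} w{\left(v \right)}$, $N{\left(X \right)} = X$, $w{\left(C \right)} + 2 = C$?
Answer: $1656$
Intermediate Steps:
$v = -1$
$w{\left(C \right)} = -2 + C$
$Y{\left(I,g \right)} = I$ ($Y{\left(I,g \right)} = I + 0 \left(-2 - 1\right) = I + 0 \left(-3\right) = I + 0 = I$)
$- 23 Y{\left(2,0 \right)} \left(-36\right) = \left(-23\right) 2 \left(-36\right) = \left(-46\right) \left(-36\right) = 1656$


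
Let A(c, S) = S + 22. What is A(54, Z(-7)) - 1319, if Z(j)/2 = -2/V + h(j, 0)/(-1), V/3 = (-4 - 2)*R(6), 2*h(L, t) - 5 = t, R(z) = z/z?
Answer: -11716/9 ≈ -1301.8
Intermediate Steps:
R(z) = 1
h(L, t) = 5/2 + t/2
V = -18 (V = 3*((-4 - 2)*1) = 3*(-6*1) = 3*(-6) = -18)
Z(j) = -43/9 (Z(j) = 2*(-2/(-18) + (5/2 + (1/2)*0)/(-1)) = 2*(-2*(-1/18) + (5/2 + 0)*(-1)) = 2*(1/9 + (5/2)*(-1)) = 2*(1/9 - 5/2) = 2*(-43/18) = -43/9)
A(c, S) = 22 + S
A(54, Z(-7)) - 1319 = (22 - 43/9) - 1319 = 155/9 - 1319 = -11716/9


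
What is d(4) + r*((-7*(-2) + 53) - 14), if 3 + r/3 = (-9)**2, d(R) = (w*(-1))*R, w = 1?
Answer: 12398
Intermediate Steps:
d(R) = -R (d(R) = (1*(-1))*R = -R)
r = 234 (r = -9 + 3*(-9)**2 = -9 + 3*81 = -9 + 243 = 234)
d(4) + r*((-7*(-2) + 53) - 14) = -1*4 + 234*((-7*(-2) + 53) - 14) = -4 + 234*((14 + 53) - 14) = -4 + 234*(67 - 14) = -4 + 234*53 = -4 + 12402 = 12398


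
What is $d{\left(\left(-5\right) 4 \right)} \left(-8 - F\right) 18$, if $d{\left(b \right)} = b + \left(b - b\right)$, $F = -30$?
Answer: $-7920$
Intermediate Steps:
$d{\left(b \right)} = b$ ($d{\left(b \right)} = b + 0 = b$)
$d{\left(\left(-5\right) 4 \right)} \left(-8 - F\right) 18 = \left(-5\right) 4 \left(-8 - -30\right) 18 = - 20 \left(-8 + 30\right) 18 = \left(-20\right) 22 \cdot 18 = \left(-440\right) 18 = -7920$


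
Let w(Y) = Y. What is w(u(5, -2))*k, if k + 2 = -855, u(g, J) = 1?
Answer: -857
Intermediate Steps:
k = -857 (k = -2 - 855 = -857)
w(u(5, -2))*k = 1*(-857) = -857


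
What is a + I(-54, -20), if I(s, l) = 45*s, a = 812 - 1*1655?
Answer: -3273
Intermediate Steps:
a = -843 (a = 812 - 1655 = -843)
a + I(-54, -20) = -843 + 45*(-54) = -843 - 2430 = -3273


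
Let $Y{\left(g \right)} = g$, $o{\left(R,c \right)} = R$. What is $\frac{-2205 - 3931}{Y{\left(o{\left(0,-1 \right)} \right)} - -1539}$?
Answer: $- \frac{6136}{1539} \approx -3.987$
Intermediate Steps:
$\frac{-2205 - 3931}{Y{\left(o{\left(0,-1 \right)} \right)} - -1539} = \frac{-2205 - 3931}{0 - -1539} = - \frac{6136}{0 + \left(-46 + 1585\right)} = - \frac{6136}{0 + 1539} = - \frac{6136}{1539}$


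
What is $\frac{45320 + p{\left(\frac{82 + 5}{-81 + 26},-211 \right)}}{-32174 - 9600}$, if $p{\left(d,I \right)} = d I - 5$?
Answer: $- \frac{1255341}{1148785} \approx -1.0928$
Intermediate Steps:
$p{\left(d,I \right)} = -5 + I d$ ($p{\left(d,I \right)} = I d - 5 = -5 + I d$)
$\frac{45320 + p{\left(\frac{82 + 5}{-81 + 26},-211 \right)}}{-32174 - 9600} = \frac{45320 - \left(5 + 211 \frac{82 + 5}{-81 + 26}\right)}{-32174 - 9600} = \frac{45320 - \left(5 + 211 \frac{87}{-55}\right)}{-41774} = \left(45320 - \left(5 + 211 \cdot 87 \left(- \frac{1}{55}\right)\right)\right) \left(- \frac{1}{41774}\right) = \left(45320 - - \frac{18082}{55}\right) \left(- \frac{1}{41774}\right) = \left(45320 + \left(-5 + \frac{18357}{55}\right)\right) \left(- \frac{1}{41774}\right) = \left(45320 + \frac{18082}{55}\right) \left(- \frac{1}{41774}\right) = \frac{2510682}{55} \left(- \frac{1}{41774}\right) = - \frac{1255341}{1148785}$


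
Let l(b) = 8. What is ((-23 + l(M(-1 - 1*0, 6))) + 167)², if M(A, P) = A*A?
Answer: 23104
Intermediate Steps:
M(A, P) = A²
((-23 + l(M(-1 - 1*0, 6))) + 167)² = ((-23 + 8) + 167)² = (-15 + 167)² = 152² = 23104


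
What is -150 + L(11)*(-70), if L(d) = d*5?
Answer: -4000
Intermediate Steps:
L(d) = 5*d
-150 + L(11)*(-70) = -150 + (5*11)*(-70) = -150 + 55*(-70) = -150 - 3850 = -4000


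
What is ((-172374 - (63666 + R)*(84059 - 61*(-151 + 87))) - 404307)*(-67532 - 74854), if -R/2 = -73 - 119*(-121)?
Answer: 438621947226918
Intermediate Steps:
R = -28652 (R = -2*(-73 - 119*(-121)) = -2*(-73 + 14399) = -2*14326 = -28652)
((-172374 - (63666 + R)*(84059 - 61*(-151 + 87))) - 404307)*(-67532 - 74854) = ((-172374 - (63666 - 28652)*(84059 - 61*(-151 + 87))) - 404307)*(-67532 - 74854) = ((-172374 - 35014*(84059 - 61*(-64))) - 404307)*(-142386) = ((-172374 - 35014*(84059 + 3904)) - 404307)*(-142386) = ((-172374 - 35014*87963) - 404307)*(-142386) = ((-172374 - 1*3079936482) - 404307)*(-142386) = ((-172374 - 3079936482) - 404307)*(-142386) = (-3080108856 - 404307)*(-142386) = -3080513163*(-142386) = 438621947226918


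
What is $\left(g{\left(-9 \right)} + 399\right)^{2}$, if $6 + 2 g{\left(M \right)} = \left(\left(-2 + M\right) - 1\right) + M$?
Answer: $\frac{594441}{4} \approx 1.4861 \cdot 10^{5}$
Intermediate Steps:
$g{\left(M \right)} = - \frac{9}{2} + M$ ($g{\left(M \right)} = -3 + \frac{\left(\left(-2 + M\right) - 1\right) + M}{2} = -3 + \frac{\left(-3 + M\right) + M}{2} = -3 + \frac{-3 + 2 M}{2} = -3 + \left(- \frac{3}{2} + M\right) = - \frac{9}{2} + M$)
$\left(g{\left(-9 \right)} + 399\right)^{2} = \left(\left(- \frac{9}{2} - 9\right) + 399\right)^{2} = \left(- \frac{27}{2} + 399\right)^{2} = \left(\frac{771}{2}\right)^{2} = \frac{594441}{4}$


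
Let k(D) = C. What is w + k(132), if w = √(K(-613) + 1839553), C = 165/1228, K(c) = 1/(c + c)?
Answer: 165/1228 + √2764987963802/1226 ≈ 1356.4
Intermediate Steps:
K(c) = 1/(2*c)
C = 165/1228 (C = 165*(1/1228) = 165/1228 ≈ 0.13436)
k(D) = 165/1228
w = √2764987963802/1226 (w = √((½)/(-613) + 1839553) = √((½)*(-1/613) + 1839553) = √(-1/1226 + 1839553) = √(2255291977/1226) = √2764987963802/1226 ≈ 1356.3)
w + k(132) = √2764987963802/1226 + 165/1228 = 165/1228 + √2764987963802/1226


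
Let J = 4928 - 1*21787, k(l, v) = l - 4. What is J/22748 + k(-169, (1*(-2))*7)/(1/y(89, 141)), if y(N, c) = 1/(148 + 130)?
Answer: -4311103/3161972 ≈ -1.3634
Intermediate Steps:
k(l, v) = -4 + l
J = -16859 (J = 4928 - 21787 = -16859)
y(N, c) = 1/278
J/22748 + k(-169, (1*(-2))*7)/(1/y(89, 141)) = -16859/22748 + (-4 - 169)/(1/(1/278)) = -16859*1/22748 - 173/278 = -16859/22748 - 173*1/278 = -16859/22748 - 173/278 = -4311103/3161972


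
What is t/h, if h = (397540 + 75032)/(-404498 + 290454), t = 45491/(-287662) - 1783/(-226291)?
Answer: 278874716575385/7690556584750806 ≈ 0.036262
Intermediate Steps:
t = -9781302535/65095321642 (t = 45491*(-1/287662) - 1783*(-1/226291) = -45491/287662 + 1783/226291 = -9781302535/65095321642 ≈ -0.15026)
h = -118143/28511 (h = 472572/(-114044) = 472572*(-1/114044) = -118143/28511 ≈ -4.1438)
t/h = -9781302535/(65095321642*(-118143/28511)) = -9781302535/65095321642*(-28511/118143) = 278874716575385/7690556584750806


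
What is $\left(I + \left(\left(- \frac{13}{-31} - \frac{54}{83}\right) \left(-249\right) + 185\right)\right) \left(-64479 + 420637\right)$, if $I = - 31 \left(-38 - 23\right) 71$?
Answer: $\frac{1485040314538}{31} \approx 4.7905 \cdot 10^{10}$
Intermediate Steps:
$I = 134261$ ($I = - 31 \left(-38 - 23\right) 71 = \left(-31\right) \left(-61\right) 71 = 1891 \cdot 71 = 134261$)
$\left(I + \left(\left(- \frac{13}{-31} - \frac{54}{83}\right) \left(-249\right) + 185\right)\right) \left(-64479 + 420637\right) = \left(134261 + \left(\left(- \frac{13}{-31} - \frac{54}{83}\right) \left(-249\right) + 185\right)\right) \left(-64479 + 420637\right) = \left(134261 + \left(\left(\left(-13\right) \left(- \frac{1}{31}\right) - \frac{54}{83}\right) \left(-249\right) + 185\right)\right) 356158 = \left(134261 + \left(\left(\frac{13}{31} - \frac{54}{83}\right) \left(-249\right) + 185\right)\right) 356158 = \left(134261 + \left(\left(- \frac{595}{2573}\right) \left(-249\right) + 185\right)\right) 356158 = \left(134261 + \left(\frac{1785}{31} + 185\right)\right) 356158 = \left(134261 + \frac{7520}{31}\right) 356158 = \frac{4169611}{31} \cdot 356158 = \frac{1485040314538}{31}$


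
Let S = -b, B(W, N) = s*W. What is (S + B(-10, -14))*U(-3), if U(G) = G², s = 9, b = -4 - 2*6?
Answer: -666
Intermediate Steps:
b = -16 (b = -4 - 12 = -16)
B(W, N) = 9*W
S = 16 (S = -1*(-16) = 16)
(S + B(-10, -14))*U(-3) = (16 + 9*(-10))*(-3)² = (16 - 90)*9 = -74*9 = -666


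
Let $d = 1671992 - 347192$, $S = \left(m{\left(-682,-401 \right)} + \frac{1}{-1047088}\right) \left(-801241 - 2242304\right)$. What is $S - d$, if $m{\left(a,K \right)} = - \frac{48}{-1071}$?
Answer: $- \frac{3715732678385}{2542928} \approx -1.4612 \cdot 10^{6}$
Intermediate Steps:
$m{\left(a,K \right)} = \frac{16}{357}$ ($m{\left(a,K \right)} = \left(-48\right) \left(- \frac{1}{1071}\right) = \frac{16}{357}$)
$S = - \frac{346861663985}{2542928}$ ($S = \left(\frac{16}{357} + \frac{1}{-1047088}\right) \left(-801241 - 2242304\right) = \left(\frac{16}{357} - \frac{1}{1047088}\right) \left(-3043545\right) = \frac{341899}{7628784} \left(-3043545\right) = - \frac{346861663985}{2542928} \approx -1.364 \cdot 10^{5}$)
$d = 1324800$ ($d = 1671992 - 347192 = 1324800$)
$S - d = - \frac{346861663985}{2542928} - 1324800 = - \frac{3715732678385}{2542928}$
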